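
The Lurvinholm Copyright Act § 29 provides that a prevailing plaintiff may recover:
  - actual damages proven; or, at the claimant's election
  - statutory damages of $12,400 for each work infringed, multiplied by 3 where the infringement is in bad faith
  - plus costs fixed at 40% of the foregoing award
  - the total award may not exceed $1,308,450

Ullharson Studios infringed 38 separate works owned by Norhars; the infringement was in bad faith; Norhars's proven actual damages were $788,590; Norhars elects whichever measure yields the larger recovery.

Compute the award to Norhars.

$1,308,450

Statutory damages: 38 × $12,400 = $471,200
Trebled: 3 × $471,200 = $1,413,600
Greater of actual damages ($788,590) or enhanced statutory damages ($1,413,600): $1,413,600
Costs: 40% of $1,413,600 = $565,440
Award plus costs: $1,413,600 + $565,440 = $1,979,040
Cap at $1,308,450: $1,979,040 exceeds the cap → $1,308,450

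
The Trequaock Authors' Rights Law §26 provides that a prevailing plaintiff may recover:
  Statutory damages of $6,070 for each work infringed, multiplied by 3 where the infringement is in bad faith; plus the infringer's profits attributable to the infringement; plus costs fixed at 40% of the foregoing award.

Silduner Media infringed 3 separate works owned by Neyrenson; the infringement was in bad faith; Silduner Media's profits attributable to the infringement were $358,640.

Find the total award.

$578,578

Statutory damages: 3 × $6,070 = $18,210
Trebled: 3 × $18,210 = $54,630
Combined award: $54,630 + $358,640 = $413,270
Costs: 40% of $413,270 = $165,308
Award plus costs: $413,270 + $165,308 = $578,578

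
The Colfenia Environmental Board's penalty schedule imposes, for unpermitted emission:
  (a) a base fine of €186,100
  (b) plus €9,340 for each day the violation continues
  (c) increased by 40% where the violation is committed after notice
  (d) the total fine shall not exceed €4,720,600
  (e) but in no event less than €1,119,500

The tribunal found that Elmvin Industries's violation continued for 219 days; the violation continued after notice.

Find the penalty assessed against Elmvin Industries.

Per-day component: 219 × €9,340 = €2,045,460
Base plus per-day: €186,100 + €2,045,460 = €2,231,560
Enhancement: 40% of €2,231,560 = €892,624
Enhanced fine: €2,231,560 + €892,624 = €3,124,184
Cap at €4,720,600: €3,124,184 is within the cap, no reduction.
Minimum €1,119,500: €3,124,184 meets the minimum, no increase.

€3,124,184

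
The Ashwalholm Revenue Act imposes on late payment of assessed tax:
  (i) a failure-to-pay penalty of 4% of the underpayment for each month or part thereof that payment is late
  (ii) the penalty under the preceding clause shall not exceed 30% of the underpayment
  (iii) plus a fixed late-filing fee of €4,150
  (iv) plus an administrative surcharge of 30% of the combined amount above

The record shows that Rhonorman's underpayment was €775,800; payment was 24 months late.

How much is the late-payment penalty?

Penalty: €307,957

Accrued rate: 4% × 24 = 96%, capped at 30% → 30%
Failure-to-pay penalty: 30% of €775,800 = €232,740
Penalty before surcharge: €232,740 + €4,150 = €236,890
Administrative surcharge: 30% of €236,890 = €71,067
Total penalty: €236,890 + €71,067 = €307,957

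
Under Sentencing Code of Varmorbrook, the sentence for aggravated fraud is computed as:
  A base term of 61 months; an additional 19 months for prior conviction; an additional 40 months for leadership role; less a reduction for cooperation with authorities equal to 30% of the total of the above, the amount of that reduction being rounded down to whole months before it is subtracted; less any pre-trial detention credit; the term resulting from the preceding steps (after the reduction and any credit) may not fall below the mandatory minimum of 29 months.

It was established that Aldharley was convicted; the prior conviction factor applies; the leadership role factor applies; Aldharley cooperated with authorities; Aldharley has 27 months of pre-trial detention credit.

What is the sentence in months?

Prior conviction enhancement: +19 months
Leadership role enhancement: +40 months
Adjusted term: 61 months + 19 months + 40 months = 120 months
Cooperation with authorities reduction: 30% of 120 months = 36 months (rounded down)
After reduction: 120 − 36 = 84 months
Less pre-trial detention credit: 84 months − 27 months = 57 months
Minimum 29 months: 57 months meets the minimum, no increase.

57 months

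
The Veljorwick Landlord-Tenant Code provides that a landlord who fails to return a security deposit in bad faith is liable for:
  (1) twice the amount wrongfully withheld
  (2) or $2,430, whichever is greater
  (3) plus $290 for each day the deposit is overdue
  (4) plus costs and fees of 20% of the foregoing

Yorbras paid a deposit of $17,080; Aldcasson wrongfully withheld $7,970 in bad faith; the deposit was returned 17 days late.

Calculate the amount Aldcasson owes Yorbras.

Doubled: 2 × $7,970 = $15,940
Minimum $2,430: $15,940 meets the minimum, no increase.
Late-return penalty: 17 × $290 = $4,930
Damages plus late penalty: $15,940 + $4,930 = $20,870
Costs and fees: 20% of $20,870 = $4,174
Total recovery: $20,870 + $4,174 = $25,044

Recovery: $25,044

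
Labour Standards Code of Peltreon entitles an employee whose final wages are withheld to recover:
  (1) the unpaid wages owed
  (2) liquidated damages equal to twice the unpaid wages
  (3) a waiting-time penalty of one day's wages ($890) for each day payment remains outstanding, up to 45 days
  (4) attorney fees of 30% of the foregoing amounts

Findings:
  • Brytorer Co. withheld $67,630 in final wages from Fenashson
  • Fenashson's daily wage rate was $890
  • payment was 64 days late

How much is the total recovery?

Total award: $315,822

Doubled: 2 × $67,630 = $135,260
Penalty days: min(64, 45) = 45
Waiting-time penalty: 45 × $890 = $40,050
Subtotal: $67,630 + $135,260 + $40,050 = $242,940
Attorney fees: 30% of $242,940 = $72,882
Total award: $242,940 + $72,882 = $315,822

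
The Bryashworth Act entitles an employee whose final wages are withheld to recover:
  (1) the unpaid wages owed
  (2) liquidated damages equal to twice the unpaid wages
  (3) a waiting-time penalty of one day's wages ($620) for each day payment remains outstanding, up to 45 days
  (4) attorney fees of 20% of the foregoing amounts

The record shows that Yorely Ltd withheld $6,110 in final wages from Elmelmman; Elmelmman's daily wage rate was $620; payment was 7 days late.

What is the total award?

Doubled: 2 × $6,110 = $12,220
Penalty days: min(7, 45) = 7
Waiting-time penalty: 7 × $620 = $4,340
Subtotal: $6,110 + $12,220 + $4,340 = $22,670
Attorney fees: 20% of $22,670 = $4,534
Total award: $22,670 + $4,534 = $27,204

$27,204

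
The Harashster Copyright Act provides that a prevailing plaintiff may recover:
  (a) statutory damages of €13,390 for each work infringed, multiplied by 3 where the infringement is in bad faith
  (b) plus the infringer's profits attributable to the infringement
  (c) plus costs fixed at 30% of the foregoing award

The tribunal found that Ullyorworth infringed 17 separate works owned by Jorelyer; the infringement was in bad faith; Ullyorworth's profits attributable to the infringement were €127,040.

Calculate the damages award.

€1,052,909

Statutory damages: 17 × €13,390 = €227,630
Trebled: 3 × €227,630 = €682,890
Combined award: €682,890 + €127,040 = €809,930
Costs: 30% of €809,930 = €242,979
Award plus costs: €809,930 + €242,979 = €1,052,909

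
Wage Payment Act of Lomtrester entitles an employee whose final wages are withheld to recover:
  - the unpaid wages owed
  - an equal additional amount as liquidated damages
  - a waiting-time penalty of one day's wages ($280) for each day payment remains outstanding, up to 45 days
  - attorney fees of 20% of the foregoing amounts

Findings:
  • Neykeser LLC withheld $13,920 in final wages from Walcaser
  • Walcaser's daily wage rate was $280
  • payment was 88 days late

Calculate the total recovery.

Liquidated damages (equal amount): $13,920
Penalty days: min(88, 45) = 45
Waiting-time penalty: 45 × $280 = $12,600
Subtotal: $13,920 + $13,920 + $12,600 = $40,440
Attorney fees: 20% of $40,440 = $8,088
Total award: $40,440 + $8,088 = $48,528

Total award: $48,528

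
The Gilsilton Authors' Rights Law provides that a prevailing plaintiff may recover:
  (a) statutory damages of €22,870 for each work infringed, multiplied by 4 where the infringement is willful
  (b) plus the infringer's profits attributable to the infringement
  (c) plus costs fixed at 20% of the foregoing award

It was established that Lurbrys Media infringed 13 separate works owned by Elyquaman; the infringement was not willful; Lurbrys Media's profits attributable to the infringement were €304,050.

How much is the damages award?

Statutory damages: 13 × €22,870 = €297,310
Infringement not willful: no ×4 enhancement.
Combined award: €297,310 + €304,050 = €601,360
Costs: 20% of €601,360 = €120,272
Award plus costs: €601,360 + €120,272 = €721,632

Award: €721,632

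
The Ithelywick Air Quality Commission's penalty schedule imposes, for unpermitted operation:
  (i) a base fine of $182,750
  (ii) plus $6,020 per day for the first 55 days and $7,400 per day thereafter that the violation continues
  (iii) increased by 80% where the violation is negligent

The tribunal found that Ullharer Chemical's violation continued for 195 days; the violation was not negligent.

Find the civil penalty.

First 55 days: 55 × $6,020 = $331,100
Remaining days: (195 − 55) × $7,400 = $1,036,000
Per-day component: $331,100 + $1,036,000 = $1,367,100
Base plus per-day: $182,750 + $1,367,100 = $1,549,850
The violation was not negligent: no 80% increase.

$1,549,850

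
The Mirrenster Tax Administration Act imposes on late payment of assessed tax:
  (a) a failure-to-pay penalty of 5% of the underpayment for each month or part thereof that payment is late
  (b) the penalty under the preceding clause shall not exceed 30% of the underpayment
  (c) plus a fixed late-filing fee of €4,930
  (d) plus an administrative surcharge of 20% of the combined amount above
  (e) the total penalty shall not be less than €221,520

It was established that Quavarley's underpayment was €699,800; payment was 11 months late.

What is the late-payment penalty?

Accrued rate: 5% × 11 = 55%, capped at 30% → 30%
Failure-to-pay penalty: 30% of €699,800 = €209,940
Penalty before surcharge: €209,940 + €4,930 = €214,870
Administrative surcharge: 20% of €214,870 = €42,974
Total penalty: €214,870 + €42,974 = €257,844
Minimum €221,520: €257,844 meets the minimum, no increase.

Penalty: €257,844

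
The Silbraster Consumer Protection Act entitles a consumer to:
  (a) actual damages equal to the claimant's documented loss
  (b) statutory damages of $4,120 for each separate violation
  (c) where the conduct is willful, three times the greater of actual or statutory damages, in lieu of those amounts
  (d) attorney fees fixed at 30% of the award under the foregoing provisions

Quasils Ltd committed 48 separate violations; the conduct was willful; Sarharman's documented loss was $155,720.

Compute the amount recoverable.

Statutory damages: 48 × $4,120 = $197,760
Greater of actual damages ($155,720) or statutory damages ($197,760): $197,760
Trebled: 3 × $197,760 = $593,280
Attorney fees: 30% of $593,280 = $177,984
Total recovery: $593,280 + $177,984 = $771,264

$771,264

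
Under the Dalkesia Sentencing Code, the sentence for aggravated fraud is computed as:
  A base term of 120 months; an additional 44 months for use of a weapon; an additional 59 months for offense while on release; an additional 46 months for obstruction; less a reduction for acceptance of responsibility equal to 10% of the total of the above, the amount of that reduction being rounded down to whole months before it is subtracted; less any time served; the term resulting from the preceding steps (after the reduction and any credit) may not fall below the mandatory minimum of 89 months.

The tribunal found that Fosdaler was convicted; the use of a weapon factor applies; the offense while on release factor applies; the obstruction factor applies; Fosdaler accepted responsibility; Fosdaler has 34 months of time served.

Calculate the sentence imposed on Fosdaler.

Use of a weapon enhancement: +44 months
Offense while on release enhancement: +59 months
Obstruction enhancement: +46 months
Adjusted term: 120 months + 44 months + 59 months + 46 months = 269 months
Acceptance of responsibility reduction: 10% of 269 months = 26 months (rounded down)
After reduction: 269 − 26 = 243 months
Less time served: 243 months − 34 months = 209 months
Minimum 89 months: 209 months meets the minimum, no increase.

209 months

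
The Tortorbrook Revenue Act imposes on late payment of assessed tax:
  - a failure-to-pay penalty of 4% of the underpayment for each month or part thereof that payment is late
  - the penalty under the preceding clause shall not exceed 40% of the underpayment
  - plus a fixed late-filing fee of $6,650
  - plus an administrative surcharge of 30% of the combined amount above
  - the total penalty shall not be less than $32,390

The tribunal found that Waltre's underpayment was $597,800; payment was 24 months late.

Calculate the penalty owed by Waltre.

Penalty: $319,501

Accrued rate: 4% × 24 = 96%, capped at 40% → 40%
Failure-to-pay penalty: 40% of $597,800 = $239,120
Penalty before surcharge: $239,120 + $6,650 = $245,770
Administrative surcharge: 30% of $245,770 = $73,731
Total penalty: $245,770 + $73,731 = $319,501
Minimum $32,390: $319,501 meets the minimum, no increase.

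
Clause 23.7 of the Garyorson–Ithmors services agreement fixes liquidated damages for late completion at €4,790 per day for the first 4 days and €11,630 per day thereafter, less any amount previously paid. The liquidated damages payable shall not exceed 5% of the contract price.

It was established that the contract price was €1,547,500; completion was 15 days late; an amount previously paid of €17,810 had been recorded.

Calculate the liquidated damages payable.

First 4 days: 4 × €4,790 = €19,160
Remaining days: (15 − 4) × €11,630 = €127,930
Accrued per-day damages: €19,160 + €127,930 = €147,090
Less amount previously paid: €147,090 − €17,810 = €129,280
Cap: 5% of €1,547,500 = €77,375
Cap at €77,375: €129,280 exceeds the cap → €77,375

€77,375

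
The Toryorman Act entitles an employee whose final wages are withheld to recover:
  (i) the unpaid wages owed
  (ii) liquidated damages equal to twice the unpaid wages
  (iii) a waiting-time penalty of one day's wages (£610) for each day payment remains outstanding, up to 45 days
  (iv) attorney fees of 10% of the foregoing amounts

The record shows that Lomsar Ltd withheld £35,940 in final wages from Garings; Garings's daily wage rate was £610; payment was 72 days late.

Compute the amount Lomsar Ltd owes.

Doubled: 2 × £35,940 = £71,880
Penalty days: min(72, 45) = 45
Waiting-time penalty: 45 × £610 = £27,450
Subtotal: £35,940 + £71,880 + £27,450 = £135,270
Attorney fees: 10% of £135,270 = £13,527
Total award: £135,270 + £13,527 = £148,797

Total award: £148,797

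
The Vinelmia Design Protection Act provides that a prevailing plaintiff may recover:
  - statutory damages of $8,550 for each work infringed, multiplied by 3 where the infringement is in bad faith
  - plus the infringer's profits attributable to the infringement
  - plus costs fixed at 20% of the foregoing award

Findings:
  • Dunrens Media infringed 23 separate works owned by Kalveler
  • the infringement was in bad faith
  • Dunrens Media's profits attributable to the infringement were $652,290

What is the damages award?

Statutory damages: 23 × $8,550 = $196,650
Trebled: 3 × $196,650 = $589,950
Combined award: $589,950 + $652,290 = $1,242,240
Costs: 20% of $1,242,240 = $248,448
Award plus costs: $1,242,240 + $248,448 = $1,490,688

$1,490,688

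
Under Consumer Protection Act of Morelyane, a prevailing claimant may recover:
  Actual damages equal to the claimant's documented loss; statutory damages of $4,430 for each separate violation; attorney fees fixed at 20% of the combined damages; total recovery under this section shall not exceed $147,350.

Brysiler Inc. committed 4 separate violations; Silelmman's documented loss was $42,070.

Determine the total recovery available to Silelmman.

$71,748

Statutory damages: 4 × $4,430 = $17,720
Combined damages: $42,070 + $17,720 = $59,790
Attorney fees: 20% of $59,790 = $11,958
Total before cap: $59,790 + $11,958 = $71,748
Cap at $147,350: $71,748 is within the cap, no reduction.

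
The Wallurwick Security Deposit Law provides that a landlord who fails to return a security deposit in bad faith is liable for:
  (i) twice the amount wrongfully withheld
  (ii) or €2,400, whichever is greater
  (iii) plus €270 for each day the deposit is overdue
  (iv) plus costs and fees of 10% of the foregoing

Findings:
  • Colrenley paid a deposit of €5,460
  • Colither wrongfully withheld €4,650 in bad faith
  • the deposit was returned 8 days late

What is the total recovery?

€12,606

Doubled: 2 × €4,650 = €9,300
Minimum €2,400: €9,300 meets the minimum, no increase.
Late-return penalty: 8 × €270 = €2,160
Damages plus late penalty: €9,300 + €2,160 = €11,460
Costs and fees: 10% of €11,460 = €1,146
Total recovery: €11,460 + €1,146 = €12,606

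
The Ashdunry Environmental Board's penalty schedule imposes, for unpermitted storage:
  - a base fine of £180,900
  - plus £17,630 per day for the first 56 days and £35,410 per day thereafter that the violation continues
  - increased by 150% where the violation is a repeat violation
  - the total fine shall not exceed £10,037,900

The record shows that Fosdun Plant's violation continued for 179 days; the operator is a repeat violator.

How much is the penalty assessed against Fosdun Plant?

First 56 days: 56 × £17,630 = £987,280
Remaining days: (179 − 56) × £35,410 = £4,355,430
Per-day component: £987,280 + £4,355,430 = £5,342,710
Base plus per-day: £180,900 + £5,342,710 = £5,523,610
Enhancement: 150% of £5,523,610 = £8,285,415
Enhanced fine: £5,523,610 + £8,285,415 = £13,809,025
Cap at £10,037,900: £13,809,025 exceeds the cap → £10,037,900

Civil penalty: £10,037,900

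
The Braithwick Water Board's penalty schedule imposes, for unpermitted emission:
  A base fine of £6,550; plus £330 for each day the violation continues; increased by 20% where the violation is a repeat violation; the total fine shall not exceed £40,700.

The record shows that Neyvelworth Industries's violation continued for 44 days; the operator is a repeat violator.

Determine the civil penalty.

Per-day component: 44 × £330 = £14,520
Base plus per-day: £6,550 + £14,520 = £21,070
Enhancement: 20% of £21,070 = £4,214
Enhanced fine: £21,070 + £4,214 = £25,284
Cap at £40,700: £25,284 is within the cap, no reduction.

£25,284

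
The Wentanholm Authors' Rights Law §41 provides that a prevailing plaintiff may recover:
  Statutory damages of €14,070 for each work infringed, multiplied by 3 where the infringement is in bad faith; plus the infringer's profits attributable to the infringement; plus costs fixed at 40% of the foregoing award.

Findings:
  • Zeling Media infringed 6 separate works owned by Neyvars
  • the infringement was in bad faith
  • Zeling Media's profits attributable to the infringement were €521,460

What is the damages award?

Statutory damages: 6 × €14,070 = €84,420
Trebled: 3 × €84,420 = €253,260
Combined award: €253,260 + €521,460 = €774,720
Costs: 40% of €774,720 = €309,888
Award plus costs: €774,720 + €309,888 = €1,084,608

€1,084,608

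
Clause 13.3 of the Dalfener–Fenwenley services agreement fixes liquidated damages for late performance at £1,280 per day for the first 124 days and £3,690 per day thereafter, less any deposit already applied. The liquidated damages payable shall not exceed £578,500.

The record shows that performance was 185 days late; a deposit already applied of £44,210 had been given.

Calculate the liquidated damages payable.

First 124 days: 124 × £1,280 = £158,720
Remaining days: (185 − 124) × £3,690 = £225,090
Accrued per-day damages: £158,720 + £225,090 = £383,810
Less deposit already applied: £383,810 − £44,210 = £339,600
Cap at £578,500: £339,600 is within the cap, no reduction.

£339,600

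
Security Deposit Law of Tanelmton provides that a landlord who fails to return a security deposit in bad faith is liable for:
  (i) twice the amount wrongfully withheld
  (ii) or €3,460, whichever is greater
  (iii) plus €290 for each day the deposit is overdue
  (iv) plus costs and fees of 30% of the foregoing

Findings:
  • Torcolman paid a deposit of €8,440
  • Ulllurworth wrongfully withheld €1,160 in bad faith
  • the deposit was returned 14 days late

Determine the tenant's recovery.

€9,776

Doubled: 2 × €1,160 = €2,320
Minimum €3,460: €2,320 is below the minimum → €3,460
Late-return penalty: 14 × €290 = €4,060
Damages plus late penalty: €3,460 + €4,060 = €7,520
Costs and fees: 30% of €7,520 = €2,256
Total recovery: €7,520 + €2,256 = €9,776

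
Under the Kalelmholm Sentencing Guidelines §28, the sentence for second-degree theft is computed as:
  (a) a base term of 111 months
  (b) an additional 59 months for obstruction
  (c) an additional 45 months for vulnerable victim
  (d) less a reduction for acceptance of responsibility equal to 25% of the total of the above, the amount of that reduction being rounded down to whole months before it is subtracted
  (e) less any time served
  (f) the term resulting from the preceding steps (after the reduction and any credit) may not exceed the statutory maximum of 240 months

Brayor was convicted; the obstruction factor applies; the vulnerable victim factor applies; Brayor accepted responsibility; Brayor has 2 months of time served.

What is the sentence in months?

Obstruction enhancement: +59 months
Vulnerable victim enhancement: +45 months
Adjusted term: 111 months + 59 months + 45 months = 215 months
Acceptance of responsibility reduction: 25% of 215 months = 53 months (rounded down)
After reduction: 215 − 53 = 162 months
Less time served: 162 months − 2 months = 160 months
Cap at 240 months: 160 months is within the cap, no reduction.

160 months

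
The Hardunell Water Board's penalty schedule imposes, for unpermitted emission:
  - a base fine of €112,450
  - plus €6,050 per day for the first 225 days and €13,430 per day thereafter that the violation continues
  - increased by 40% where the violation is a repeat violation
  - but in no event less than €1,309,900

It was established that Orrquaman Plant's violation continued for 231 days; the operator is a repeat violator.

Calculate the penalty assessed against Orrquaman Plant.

First 225 days: 225 × €6,050 = €1,361,250
Remaining days: (231 − 225) × €13,430 = €80,580
Per-day component: €1,361,250 + €80,580 = €1,441,830
Base plus per-day: €112,450 + €1,441,830 = €1,554,280
Enhancement: 40% of €1,554,280 = €621,712
Enhanced fine: €1,554,280 + €621,712 = €2,175,992
Minimum €1,309,900: €2,175,992 meets the minimum, no increase.

€2,175,992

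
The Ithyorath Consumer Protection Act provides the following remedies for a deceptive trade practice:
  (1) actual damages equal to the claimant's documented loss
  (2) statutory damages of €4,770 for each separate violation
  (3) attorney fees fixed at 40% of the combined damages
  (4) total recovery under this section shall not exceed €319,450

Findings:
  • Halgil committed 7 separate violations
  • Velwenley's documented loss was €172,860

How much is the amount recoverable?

Statutory damages: 7 × €4,770 = €33,390
Combined damages: €172,860 + €33,390 = €206,250
Attorney fees: 40% of €206,250 = €82,500
Total before cap: €206,250 + €82,500 = €288,750
Cap at €319,450: €288,750 is within the cap, no reduction.

€288,750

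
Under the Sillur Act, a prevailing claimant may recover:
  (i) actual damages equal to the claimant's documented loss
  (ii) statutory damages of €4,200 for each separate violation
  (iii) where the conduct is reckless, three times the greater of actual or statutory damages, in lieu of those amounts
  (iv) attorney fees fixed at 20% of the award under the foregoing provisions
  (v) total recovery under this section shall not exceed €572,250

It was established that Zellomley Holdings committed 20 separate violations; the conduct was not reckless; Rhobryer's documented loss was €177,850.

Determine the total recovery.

Total recovery: €314,220

Statutory damages: 20 × €4,200 = €84,000
Conduct not reckless: the in-lieu enhancement does not apply.
Actual plus statutory damages: €177,850 + €84,000 = €261,850
Attorney fees: 20% of €261,850 = €52,370
Total before cap: €261,850 + €52,370 = €314,220
Cap at €572,250: €314,220 is within the cap, no reduction.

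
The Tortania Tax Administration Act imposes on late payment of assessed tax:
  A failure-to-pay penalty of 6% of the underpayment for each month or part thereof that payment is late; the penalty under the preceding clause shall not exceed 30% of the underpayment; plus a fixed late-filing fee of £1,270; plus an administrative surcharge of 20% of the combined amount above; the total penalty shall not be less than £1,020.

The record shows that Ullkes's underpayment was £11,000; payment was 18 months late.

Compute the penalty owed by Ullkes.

£5,484

Accrued rate: 6% × 18 = 108%, capped at 30% → 30%
Failure-to-pay penalty: 30% of £11,000 = £3,300
Penalty before surcharge: £3,300 + £1,270 = £4,570
Administrative surcharge: 20% of £4,570 = £914
Total penalty: £4,570 + £914 = £5,484
Minimum £1,020: £5,484 meets the minimum, no increase.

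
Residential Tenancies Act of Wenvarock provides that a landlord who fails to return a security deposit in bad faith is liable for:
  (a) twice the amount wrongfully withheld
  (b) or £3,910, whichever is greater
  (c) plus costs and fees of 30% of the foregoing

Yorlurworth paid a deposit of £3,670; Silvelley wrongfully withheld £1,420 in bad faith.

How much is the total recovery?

£5,083

Doubled: 2 × £1,420 = £2,840
Minimum £3,910: £2,840 is below the minimum → £3,910
Costs and fees: 30% of £3,910 = £1,173
Total recovery: £3,910 + £1,173 = £5,083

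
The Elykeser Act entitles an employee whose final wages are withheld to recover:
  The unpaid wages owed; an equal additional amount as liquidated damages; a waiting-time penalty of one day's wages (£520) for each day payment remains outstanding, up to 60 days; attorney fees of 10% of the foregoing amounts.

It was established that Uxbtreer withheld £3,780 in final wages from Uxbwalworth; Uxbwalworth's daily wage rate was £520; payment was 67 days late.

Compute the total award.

£42,636

Liquidated damages (equal amount): £3,780
Penalty days: min(67, 60) = 60
Waiting-time penalty: 60 × £520 = £31,200
Subtotal: £3,780 + £3,780 + £31,200 = £38,760
Attorney fees: 10% of £38,760 = £3,876
Total award: £38,760 + £3,876 = £42,636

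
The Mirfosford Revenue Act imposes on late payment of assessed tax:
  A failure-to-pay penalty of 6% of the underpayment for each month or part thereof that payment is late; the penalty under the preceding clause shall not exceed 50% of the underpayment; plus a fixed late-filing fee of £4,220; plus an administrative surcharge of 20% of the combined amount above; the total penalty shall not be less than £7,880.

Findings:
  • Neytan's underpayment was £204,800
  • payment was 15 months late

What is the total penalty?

Accrued rate: 6% × 15 = 90%, capped at 50% → 50%
Failure-to-pay penalty: 50% of £204,800 = £102,400
Penalty before surcharge: £102,400 + £4,220 = £106,620
Administrative surcharge: 20% of £106,620 = £21,324
Total penalty: £106,620 + £21,324 = £127,944
Minimum £7,880: £127,944 meets the minimum, no increase.

£127,944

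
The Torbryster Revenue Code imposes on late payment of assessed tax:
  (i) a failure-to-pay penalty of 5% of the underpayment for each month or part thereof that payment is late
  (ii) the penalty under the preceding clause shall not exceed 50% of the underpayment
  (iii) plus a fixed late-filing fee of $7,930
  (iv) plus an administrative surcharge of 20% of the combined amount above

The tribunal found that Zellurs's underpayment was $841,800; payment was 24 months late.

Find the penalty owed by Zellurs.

$514,596

Accrued rate: 5% × 24 = 120%, capped at 50% → 50%
Failure-to-pay penalty: 50% of $841,800 = $420,900
Penalty before surcharge: $420,900 + $7,930 = $428,830
Administrative surcharge: 20% of $428,830 = $85,766
Total penalty: $428,830 + $85,766 = $514,596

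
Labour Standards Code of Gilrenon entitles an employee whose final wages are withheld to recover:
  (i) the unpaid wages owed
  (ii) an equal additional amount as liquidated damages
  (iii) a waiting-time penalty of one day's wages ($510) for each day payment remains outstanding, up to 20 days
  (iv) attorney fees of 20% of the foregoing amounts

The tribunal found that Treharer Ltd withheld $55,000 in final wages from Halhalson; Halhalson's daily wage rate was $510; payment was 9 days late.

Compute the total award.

$137,508

Liquidated damages (equal amount): $55,000
Penalty days: min(9, 20) = 9
Waiting-time penalty: 9 × $510 = $4,590
Subtotal: $55,000 + $55,000 + $4,590 = $114,590
Attorney fees: 20% of $114,590 = $22,918
Total award: $114,590 + $22,918 = $137,508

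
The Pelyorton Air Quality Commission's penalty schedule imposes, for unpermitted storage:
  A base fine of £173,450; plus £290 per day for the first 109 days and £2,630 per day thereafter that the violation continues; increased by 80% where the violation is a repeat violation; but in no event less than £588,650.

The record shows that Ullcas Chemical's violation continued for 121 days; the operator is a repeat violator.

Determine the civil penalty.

£588,650

First 109 days: 109 × £290 = £31,610
Remaining days: (121 − 109) × £2,630 = £31,560
Per-day component: £31,610 + £31,560 = £63,170
Base plus per-day: £173,450 + £63,170 = £236,620
Enhancement: 80% of £236,620 = £189,296
Enhanced fine: £236,620 + £189,296 = £425,916
Minimum £588,650: £425,916 is below the minimum → £588,650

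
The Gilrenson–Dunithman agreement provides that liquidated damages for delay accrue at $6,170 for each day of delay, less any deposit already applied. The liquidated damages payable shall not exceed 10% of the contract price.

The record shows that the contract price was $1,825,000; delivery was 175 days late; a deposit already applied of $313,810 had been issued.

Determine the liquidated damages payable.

Per-day damages: 175 × $6,170 = $1,079,750
Less deposit already applied: $1,079,750 − $313,810 = $765,940
Cap: 10% of $1,825,000 = $182,500
Cap at $182,500: $765,940 exceeds the cap → $182,500

$182,500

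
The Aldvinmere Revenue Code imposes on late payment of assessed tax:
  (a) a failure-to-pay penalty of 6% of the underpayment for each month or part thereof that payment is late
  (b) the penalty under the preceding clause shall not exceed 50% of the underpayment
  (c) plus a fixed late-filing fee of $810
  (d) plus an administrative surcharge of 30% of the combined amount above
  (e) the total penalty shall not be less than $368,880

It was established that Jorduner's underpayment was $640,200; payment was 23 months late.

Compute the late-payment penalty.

$417,183

Accrued rate: 6% × 23 = 138%, capped at 50% → 50%
Failure-to-pay penalty: 50% of $640,200 = $320,100
Penalty before surcharge: $320,100 + $810 = $320,910
Administrative surcharge: 30% of $320,910 = $96,273
Total penalty: $320,910 + $96,273 = $417,183
Minimum $368,880: $417,183 meets the minimum, no increase.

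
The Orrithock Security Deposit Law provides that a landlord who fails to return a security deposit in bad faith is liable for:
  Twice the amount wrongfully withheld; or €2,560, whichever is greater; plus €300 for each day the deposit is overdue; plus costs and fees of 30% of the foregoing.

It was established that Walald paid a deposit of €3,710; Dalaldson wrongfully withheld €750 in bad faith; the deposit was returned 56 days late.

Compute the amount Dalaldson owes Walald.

Doubled: 2 × €750 = €1,500
Minimum €2,560: €1,500 is below the minimum → €2,560
Late-return penalty: 56 × €300 = €16,800
Damages plus late penalty: €2,560 + €16,800 = €19,360
Costs and fees: 30% of €19,360 = €5,808
Total recovery: €19,360 + €5,808 = €25,168

€25,168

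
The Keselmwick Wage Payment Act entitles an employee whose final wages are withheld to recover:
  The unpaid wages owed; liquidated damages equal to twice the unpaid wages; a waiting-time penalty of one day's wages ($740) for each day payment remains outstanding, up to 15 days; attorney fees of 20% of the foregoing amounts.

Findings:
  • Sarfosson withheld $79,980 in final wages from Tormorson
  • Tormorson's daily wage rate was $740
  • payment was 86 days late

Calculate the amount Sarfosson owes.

$301,248

Doubled: 2 × $79,980 = $159,960
Penalty days: min(86, 15) = 15
Waiting-time penalty: 15 × $740 = $11,100
Subtotal: $79,980 + $159,960 + $11,100 = $251,040
Attorney fees: 20% of $251,040 = $50,208
Total award: $251,040 + $50,208 = $301,248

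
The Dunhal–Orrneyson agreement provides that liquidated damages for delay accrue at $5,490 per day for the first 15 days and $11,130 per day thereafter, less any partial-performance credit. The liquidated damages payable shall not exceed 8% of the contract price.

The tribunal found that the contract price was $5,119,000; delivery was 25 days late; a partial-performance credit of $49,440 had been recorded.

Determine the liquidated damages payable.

Liquidated damages: $144,210

First 15 days: 15 × $5,490 = $82,350
Remaining days: (25 − 15) × $11,130 = $111,300
Accrued per-day damages: $82,350 + $111,300 = $193,650
Less partial-performance credit: $193,650 − $49,440 = $144,210
Cap: 8% of $5,119,000 = $409,520
Cap at $409,520: $144,210 is within the cap, no reduction.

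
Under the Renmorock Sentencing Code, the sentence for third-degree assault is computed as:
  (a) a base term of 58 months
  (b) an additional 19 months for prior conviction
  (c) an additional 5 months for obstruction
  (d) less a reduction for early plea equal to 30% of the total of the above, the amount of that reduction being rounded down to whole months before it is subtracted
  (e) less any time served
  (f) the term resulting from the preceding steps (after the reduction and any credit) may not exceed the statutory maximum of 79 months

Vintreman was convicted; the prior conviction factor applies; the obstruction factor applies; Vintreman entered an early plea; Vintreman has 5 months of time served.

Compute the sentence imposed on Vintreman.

Prior conviction enhancement: +19 months
Obstruction enhancement: +5 months
Adjusted term: 58 months + 19 months + 5 months = 82 months
Early plea reduction: 30% of 82 months = 24 months (rounded down)
After reduction: 82 − 24 = 58 months
Less time served: 58 months − 5 months = 53 months
Cap at 79 months: 53 months is within the cap, no reduction.

Sentence: 53 months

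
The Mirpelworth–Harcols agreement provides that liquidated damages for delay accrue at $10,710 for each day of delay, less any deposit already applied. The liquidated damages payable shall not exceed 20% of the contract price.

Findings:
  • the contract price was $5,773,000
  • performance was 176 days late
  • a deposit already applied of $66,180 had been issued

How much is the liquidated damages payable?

Per-day damages: 176 × $10,710 = $1,884,960
Less deposit already applied: $1,884,960 − $66,180 = $1,818,780
Cap: 20% of $5,773,000 = $1,154,600
Cap at $1,154,600: $1,818,780 exceeds the cap → $1,154,600

$1,154,600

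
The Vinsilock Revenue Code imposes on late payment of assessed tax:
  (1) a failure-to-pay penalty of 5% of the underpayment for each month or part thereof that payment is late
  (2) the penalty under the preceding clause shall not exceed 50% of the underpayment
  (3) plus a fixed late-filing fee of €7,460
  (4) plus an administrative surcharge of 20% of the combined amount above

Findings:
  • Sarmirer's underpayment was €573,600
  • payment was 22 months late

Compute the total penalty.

€353,112

Accrued rate: 5% × 22 = 110%, capped at 50% → 50%
Failure-to-pay penalty: 50% of €573,600 = €286,800
Penalty before surcharge: €286,800 + €7,460 = €294,260
Administrative surcharge: 20% of €294,260 = €58,852
Total penalty: €294,260 + €58,852 = €353,112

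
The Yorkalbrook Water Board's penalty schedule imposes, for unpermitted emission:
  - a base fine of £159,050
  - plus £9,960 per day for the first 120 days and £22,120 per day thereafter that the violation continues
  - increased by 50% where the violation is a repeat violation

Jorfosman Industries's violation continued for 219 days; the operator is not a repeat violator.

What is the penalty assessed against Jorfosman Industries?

£3,544,130

First 120 days: 120 × £9,960 = £1,195,200
Remaining days: (219 − 120) × £22,120 = £2,189,880
Per-day component: £1,195,200 + £2,189,880 = £3,385,080
Base plus per-day: £159,050 + £3,385,080 = £3,544,130
The operator is not a repeat violator: no 50% increase.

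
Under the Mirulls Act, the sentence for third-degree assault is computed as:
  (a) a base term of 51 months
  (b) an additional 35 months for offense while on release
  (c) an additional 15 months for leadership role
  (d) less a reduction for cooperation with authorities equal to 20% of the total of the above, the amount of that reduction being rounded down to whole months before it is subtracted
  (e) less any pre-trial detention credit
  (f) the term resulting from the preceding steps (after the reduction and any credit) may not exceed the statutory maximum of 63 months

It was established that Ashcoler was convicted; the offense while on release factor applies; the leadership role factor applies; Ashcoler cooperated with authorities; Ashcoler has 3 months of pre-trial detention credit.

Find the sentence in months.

Offense while on release enhancement: +35 months
Leadership role enhancement: +15 months
Adjusted term: 51 months + 35 months + 15 months = 101 months
Cooperation with authorities reduction: 20% of 101 months = 20 months (rounded down)
After reduction: 101 − 20 = 81 months
Less pre-trial detention credit: 81 months − 3 months = 78 months
Cap at 63 months: 78 months exceeds the cap → 63 months

Sentence: 63 months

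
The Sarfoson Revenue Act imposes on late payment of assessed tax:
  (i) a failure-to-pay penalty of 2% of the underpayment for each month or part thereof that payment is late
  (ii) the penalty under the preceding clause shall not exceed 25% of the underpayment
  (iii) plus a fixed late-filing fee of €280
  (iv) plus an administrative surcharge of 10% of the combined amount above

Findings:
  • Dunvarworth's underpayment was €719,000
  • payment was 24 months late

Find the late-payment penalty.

€198,033

Accrued rate: 2% × 24 = 48%, capped at 25% → 25%
Failure-to-pay penalty: 25% of €719,000 = €179,750
Penalty before surcharge: €179,750 + €280 = €180,030
Administrative surcharge: 10% of €180,030 = €18,003
Total penalty: €180,030 + €18,003 = €198,033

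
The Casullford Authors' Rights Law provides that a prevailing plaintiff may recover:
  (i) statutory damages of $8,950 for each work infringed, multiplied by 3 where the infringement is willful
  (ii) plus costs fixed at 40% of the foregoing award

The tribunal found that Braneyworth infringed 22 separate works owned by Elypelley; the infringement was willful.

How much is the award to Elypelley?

Statutory damages: 22 × $8,950 = $196,900
Trebled: 3 × $196,900 = $590,700
Costs: 40% of $590,700 = $236,280
Award plus costs: $590,700 + $236,280 = $826,980

Award: $826,980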